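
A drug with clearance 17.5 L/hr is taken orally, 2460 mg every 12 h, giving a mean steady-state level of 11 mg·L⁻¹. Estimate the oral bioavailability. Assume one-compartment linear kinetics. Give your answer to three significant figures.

0.939

F·D/τ = CL·Css at steady state → F = CL·Css·τ / D.
F = 17.5 × 11 × 12 / 2460 = 0.939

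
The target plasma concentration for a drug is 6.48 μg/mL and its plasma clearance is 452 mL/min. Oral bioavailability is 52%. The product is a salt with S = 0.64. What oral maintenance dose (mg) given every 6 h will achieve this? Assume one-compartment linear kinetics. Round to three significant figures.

3170 mg

CL = 452 mL/min × 60/1000 = 27.12 L/h
D = CL × Css × τ / F / S = 27.12 × 6.48 × 6 / 0.52 / 0.64 = 3168 mg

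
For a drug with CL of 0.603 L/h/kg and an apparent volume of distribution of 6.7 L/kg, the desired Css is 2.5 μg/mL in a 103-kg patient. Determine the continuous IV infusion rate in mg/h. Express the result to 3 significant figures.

155 mg/h

CL = 0.603 L/h/kg × 103 kg = 62.11 L/h
Rate = CL × Css = 62.11 × 2.5 = 155.3 mg/h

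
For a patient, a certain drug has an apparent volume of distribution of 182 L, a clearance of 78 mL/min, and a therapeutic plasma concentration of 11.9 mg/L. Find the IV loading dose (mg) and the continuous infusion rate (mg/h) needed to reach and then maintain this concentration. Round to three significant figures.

LD = Vd · C_target = 182.0 × 11.9 = 2166 mg
CL = 78 mL/min × 60/1000 = 4.680 L/h
Maintenance: replace elimination → rate = CL × Css = 4.680 × 11.9 = 55.69 mg/h

(a) 2170 mg; (b) 55.7 mg/h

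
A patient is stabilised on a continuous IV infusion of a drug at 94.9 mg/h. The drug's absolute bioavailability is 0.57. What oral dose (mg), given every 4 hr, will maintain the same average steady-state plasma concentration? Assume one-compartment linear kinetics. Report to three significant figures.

666 mg

To maintain the same Css, the systemic dosing rate must be unchanged: F·D/τ = infusion rate.
D = rate × τ / F = 94.9 × 4 / 0.57 = 666.0 mg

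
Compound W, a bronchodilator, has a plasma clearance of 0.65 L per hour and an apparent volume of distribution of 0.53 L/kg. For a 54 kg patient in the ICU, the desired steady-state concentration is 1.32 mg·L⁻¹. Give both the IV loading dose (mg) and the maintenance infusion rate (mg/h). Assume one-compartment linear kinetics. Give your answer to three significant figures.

(a) 37.8 mg; (b) 0.858 mg/h

Vd = 0.53 L/kg × 54 kg = 28.62 L
Loading: fill Vd to C_target → 28.62 L × 1.32 mg/L = 37.78 mg
Maintenance infusion rate = CL × Css = 0.6500 × 1.32 = 0.8580 mg/h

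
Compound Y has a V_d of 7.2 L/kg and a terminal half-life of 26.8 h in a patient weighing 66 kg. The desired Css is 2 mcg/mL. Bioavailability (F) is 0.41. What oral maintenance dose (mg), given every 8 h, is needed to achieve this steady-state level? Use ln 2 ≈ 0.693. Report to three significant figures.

480 mg

Vd(total) = 66 kg × 7.2 L/kg = 475.2 L
k = 0.693/26.8 = 0.02586 h⁻¹, so CL = k·Vd = 0.02586 × 475.2 = 12.29 L/h
D = CL × Css × τ / F = 12.29 × 2 × 8 / 0.41 = 479.6 mg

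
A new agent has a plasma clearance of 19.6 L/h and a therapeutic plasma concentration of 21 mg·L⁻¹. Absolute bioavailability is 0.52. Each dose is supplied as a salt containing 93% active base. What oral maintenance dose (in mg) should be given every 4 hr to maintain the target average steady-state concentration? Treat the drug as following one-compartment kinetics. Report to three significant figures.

3400 mg

D = CL × Css × τ / F / S = 19.60 × 21 × 4 / 0.52 / 0.93 = 3404 mg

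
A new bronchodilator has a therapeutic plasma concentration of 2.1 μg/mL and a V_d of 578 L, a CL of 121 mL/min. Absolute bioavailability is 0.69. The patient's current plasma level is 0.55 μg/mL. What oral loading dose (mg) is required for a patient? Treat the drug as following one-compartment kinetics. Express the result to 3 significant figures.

The loading dose fills Vd to the target concentration.
Concentration deficit ΔC = 2.1 − 0.55 = 1.550 mg/L
LD = Vd × ΔC / F = 578.0 × 1.550 / 0.69 = 1298 mg

1300 mg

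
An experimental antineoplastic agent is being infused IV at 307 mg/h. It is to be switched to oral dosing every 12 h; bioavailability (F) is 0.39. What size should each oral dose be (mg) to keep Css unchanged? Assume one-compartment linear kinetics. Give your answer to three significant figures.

9450 mg

To maintain the same Css, the systemic dosing rate must be unchanged: F·D/τ = infusion rate.
D = rate × τ / F = 307 × 12 / 0.39 = 9446 mg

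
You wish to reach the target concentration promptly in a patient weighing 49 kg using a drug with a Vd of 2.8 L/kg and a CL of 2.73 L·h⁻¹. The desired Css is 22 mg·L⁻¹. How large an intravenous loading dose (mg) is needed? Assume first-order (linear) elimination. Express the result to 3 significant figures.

3020 mg

Total Vd = 2.8 × 49 = 137.2 L
LD = Vd × C = 137.2 × 22.00 = 3018 mg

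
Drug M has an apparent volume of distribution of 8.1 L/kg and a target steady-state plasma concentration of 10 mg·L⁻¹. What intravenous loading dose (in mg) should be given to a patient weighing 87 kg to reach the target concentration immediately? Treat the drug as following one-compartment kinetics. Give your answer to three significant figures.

Vd = 8.1 L/kg × 87 kg = 704.7 L
LD = Vd × C = 704.7 × 10.00 = 7047 mg

7050 mg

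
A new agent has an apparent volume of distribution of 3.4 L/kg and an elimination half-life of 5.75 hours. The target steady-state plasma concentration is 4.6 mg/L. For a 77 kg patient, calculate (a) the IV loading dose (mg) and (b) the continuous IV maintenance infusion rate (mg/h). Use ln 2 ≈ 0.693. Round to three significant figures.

(a) 1200 mg; (b) 145 mg/h

Total Vd = 3.4 × 77 = 261.8 L
LD = Vd × C = 261.8 × 4.6 = 1204 mg
CL = 0.693 × Vd / t½ = 0.693 × 261.8 / 5.75 = 31.55 L/h
Infusion rate = CL × Css = 31.55 × 4.6 = 145.1 mg/h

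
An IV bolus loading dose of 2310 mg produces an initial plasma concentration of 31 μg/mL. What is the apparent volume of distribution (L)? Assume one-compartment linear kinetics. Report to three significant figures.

Immediately after an IV bolus, C₀ = Dose / Vd, so Vd = Dose / C₀.
Vd = 2310 / 31 = 74.52 L

74.5 L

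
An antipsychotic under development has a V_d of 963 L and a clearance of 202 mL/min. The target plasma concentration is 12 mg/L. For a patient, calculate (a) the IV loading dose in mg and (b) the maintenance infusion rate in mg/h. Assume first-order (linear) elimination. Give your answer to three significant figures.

(a) 11600 mg; (b) 145 mg/h

LD = Vd · C_target = 963.0 × 12 = 11560 mg
CL = 202 mL/min = 202 × 0.06 = 12.12 L/h
Maintenance: replace elimination → rate = CL × Css = 12.12 × 12 = 145.4 mg/h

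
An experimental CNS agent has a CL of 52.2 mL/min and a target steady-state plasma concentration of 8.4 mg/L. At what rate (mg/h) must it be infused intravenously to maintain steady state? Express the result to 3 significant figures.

26.3 mg/h

Convert clearance: 52.2 mL/min × 60 min/h ÷ 1000 mL/L = 3.132 L/h
Rate = CL × Css = 3.132 × 8.4 = 26.31 mg/h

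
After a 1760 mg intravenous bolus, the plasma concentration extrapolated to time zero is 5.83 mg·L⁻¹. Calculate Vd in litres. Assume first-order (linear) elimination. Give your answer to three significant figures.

Immediately after an IV bolus, C₀ = Dose / Vd, so Vd = Dose / C₀.
Vd = 1760 / 5.83 = 301.9 L

302 L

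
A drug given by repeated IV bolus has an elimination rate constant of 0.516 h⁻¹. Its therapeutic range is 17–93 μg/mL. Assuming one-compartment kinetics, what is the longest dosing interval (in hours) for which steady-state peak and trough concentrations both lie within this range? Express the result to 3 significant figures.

Between IV bolus doses, concentration decays as C = C₀·e^(−kτ), so C_peak/C_trough = e^(kτ).
τ_max = ln(C_peak/C_trough) / k = ln(93/17) / 0.5160 = 1.699 / 0.5160 = 3.293 h

3.29 h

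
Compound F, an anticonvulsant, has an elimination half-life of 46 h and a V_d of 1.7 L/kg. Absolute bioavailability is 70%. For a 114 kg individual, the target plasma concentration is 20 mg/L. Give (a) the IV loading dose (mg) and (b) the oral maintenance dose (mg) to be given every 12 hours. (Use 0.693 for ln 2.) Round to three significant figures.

(a) 3880 mg; (b) 1000 mg

Vd(total) = 114 kg × 1.7 L/kg = 193.8 L
LD = Vd × C = 193.8 × 20 = 3876 mg
CL = 0.693 × Vd / t½ = 0.693 × 193.8 / 46 = 2.920 L/h
D = CL × Css × τ / F = 2.920 × 20 × 12 / 0.7 = 1001 mg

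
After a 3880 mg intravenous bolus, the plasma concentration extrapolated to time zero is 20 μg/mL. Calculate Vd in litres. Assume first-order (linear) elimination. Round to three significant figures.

Immediately after an IV bolus, C₀ = Dose / Vd, so Vd = Dose / C₀.
Vd = 3880 / 20 = 194.0 L

194 L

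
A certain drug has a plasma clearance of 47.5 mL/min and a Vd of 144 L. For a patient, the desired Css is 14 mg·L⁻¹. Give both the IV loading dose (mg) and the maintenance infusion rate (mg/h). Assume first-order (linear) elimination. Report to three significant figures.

LD = Vd · C_target = 144.0 × 14 = 2016 mg
CL = 47.5 mL/min = 47.5 × 0.06 = 2.850 L/h
Maintenance infusion rate = CL × Css = 2.850 × 14 = 39.90 mg/h

(a) 2020 mg; (b) 39.9 mg/h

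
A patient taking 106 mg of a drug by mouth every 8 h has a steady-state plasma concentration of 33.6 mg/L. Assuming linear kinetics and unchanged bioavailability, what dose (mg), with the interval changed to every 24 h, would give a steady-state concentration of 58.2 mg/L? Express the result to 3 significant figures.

551 mg

For first-order elimination, Css ∝ F·D/(CL·τ); F and CL are unchanged, so Css ∝ D/τ.
D₂ = D₁ × (Css,target / Css,current) × (τ₂/τ₁) = 106 × (58.2/33.6) × (24/8) = 550.8 mg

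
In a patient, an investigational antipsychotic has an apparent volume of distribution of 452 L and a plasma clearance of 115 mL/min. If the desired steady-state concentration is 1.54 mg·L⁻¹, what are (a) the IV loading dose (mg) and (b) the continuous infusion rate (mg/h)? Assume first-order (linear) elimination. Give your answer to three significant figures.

(a) 696 mg; (b) 10.6 mg/h

Loading dose = Vd × C = 452.0 × 1.54 = 696.1 mg
CL = 115 mL/min × 60/1000 = 6.900 L/h
Maintenance: replace elimination → rate = CL × Css = 6.900 × 1.54 = 10.63 mg/h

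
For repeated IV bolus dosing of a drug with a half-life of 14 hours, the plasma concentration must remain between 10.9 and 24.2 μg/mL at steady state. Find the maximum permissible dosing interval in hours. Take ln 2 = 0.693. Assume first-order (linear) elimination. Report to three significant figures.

k = 0.693 / t½ = 0.693 / 14 = 0.04950 h⁻¹
Between IV bolus doses, concentration decays as C = C₀·e^(−kτ), so C_peak/C_trough = e^(kτ).
τ_max = ln(C_peak/C_trough) / k = ln(24.2/10.9) / 0.04950 = 0.7976 / 0.04950 = 16.11 h

16.1 h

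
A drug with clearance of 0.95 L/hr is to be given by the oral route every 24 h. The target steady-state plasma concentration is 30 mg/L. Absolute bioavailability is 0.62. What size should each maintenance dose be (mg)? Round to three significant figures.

D = CL × Css × τ / F = 0.9500 × 30 × 24 / 0.62 = 1103 mg

1100 mg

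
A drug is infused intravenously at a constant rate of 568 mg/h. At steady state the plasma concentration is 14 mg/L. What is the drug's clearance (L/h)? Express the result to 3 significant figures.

40.6 L/h

At steady state, infusion rate = CL × Css, so CL = rate / Css.
CL = 568 / 14 = 40.57 L/h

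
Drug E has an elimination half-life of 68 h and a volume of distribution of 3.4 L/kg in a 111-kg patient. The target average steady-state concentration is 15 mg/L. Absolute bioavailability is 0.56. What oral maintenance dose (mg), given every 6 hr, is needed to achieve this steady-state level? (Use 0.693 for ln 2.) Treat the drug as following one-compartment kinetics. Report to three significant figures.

618 mg

Vd(total) = 111 kg × 3.4 L/kg = 377.4 L
CL = 0.693 × Vd / t½ = 0.693 × 377.4 / 68 = 3.846 L/h
D = CL × Css × τ / F = 3.846 × 15 × 6 / 0.56 = 618.1 mg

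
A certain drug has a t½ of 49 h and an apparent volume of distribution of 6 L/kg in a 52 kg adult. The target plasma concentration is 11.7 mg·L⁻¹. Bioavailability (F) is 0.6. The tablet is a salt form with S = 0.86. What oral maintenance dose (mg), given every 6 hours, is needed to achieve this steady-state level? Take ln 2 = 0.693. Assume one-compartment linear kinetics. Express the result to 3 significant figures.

Vd(total) = 52 kg × 6 L/kg = 312.0 L
k = 0.693/49 = 0.01414 h⁻¹, so CL = k·Vd = 0.01414 × 312.0 = 4.412 L/h
D = CL × Css × τ / F / S = 4.412 × 11.7 × 6 / 0.6 / 0.86 = 600.2 mg

600 mg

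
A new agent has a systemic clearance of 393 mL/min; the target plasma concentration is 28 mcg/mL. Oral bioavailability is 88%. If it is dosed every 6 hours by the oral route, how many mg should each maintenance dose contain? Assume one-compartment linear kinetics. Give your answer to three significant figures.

4500 mg

Convert clearance: 393 mL/min × 60 min/h ÷ 1000 mL/L = 23.58 L/h
At steady state, dose per interval replaces the amount cleared in that interval: F·D/τ = CL·Css.
D = CL × Css × τ / F = 23.58 × 28 × 6 / 0.88 = 4502 mg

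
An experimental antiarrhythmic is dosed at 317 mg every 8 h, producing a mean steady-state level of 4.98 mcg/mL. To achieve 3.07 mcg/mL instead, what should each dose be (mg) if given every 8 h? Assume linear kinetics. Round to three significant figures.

For first-order elimination, Css ∝ F·D/(CL·τ); F and CL are unchanged, so Css ∝ D/τ.
D₂ = D₁ × (Css,target / Css,current) = 317 × 3.07/4.98 = 195.4 mg

195 mg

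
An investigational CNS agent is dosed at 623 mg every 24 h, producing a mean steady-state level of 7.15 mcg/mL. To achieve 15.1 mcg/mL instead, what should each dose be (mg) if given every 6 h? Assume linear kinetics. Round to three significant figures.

329 mg

With linear kinetics, Css is proportional to dose rate (D/τ) at fixed clearance.
D₂ = D₁ × (Css,target / Css,current) × (τ₂/τ₁) = 623 × (15.1/7.15) × (6/24) = 328.9 mg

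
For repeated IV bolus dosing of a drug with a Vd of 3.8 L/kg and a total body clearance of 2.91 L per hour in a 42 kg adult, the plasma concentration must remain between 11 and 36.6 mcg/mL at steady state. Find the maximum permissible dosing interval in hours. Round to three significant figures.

Total Vd = 3.8 × 42 = 159.6 L
k = CL / Vd = 2.910 / 159.6 = 0.01823 h⁻¹
Between IV bolus doses, concentration decays as C = C₀·e^(−kτ), so C_peak/C_trough = e^(kτ).
τ_max = ln(C_peak/C_trough) / k = ln(36.6/11) / 0.01823 = 1.202 / 0.01823 = 65.94 h

65.9 h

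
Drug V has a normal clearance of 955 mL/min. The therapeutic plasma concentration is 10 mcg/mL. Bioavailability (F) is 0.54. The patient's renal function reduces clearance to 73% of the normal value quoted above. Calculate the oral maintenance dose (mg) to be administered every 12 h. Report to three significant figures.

CL = 955 mL/min = 955 × 0.06 = 57.30 L/h
Patient clearance = 0.73 × 57.30 = 41.83 L/h
D = CL × Css × τ / F = 41.83 × 10 × 12 / 0.54 = 9296 mg

9300 mg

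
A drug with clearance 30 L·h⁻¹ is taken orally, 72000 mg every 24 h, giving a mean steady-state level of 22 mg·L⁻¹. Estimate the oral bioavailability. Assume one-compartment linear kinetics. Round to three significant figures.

0.220

F·D/τ = CL·Css at steady state → F = CL·Css·τ / D.
F = 30 × 22 × 24 / 72000 = 0.220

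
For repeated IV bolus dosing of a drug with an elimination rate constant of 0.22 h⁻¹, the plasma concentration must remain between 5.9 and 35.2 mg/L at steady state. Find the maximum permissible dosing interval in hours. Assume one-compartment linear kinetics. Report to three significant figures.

8.12 h

Between IV bolus doses, concentration decays as C = C₀·e^(−kτ), so C_peak/C_trough = e^(kτ).
τ_max = ln(C_peak/C_trough) / k = ln(35.2/5.9) / 0.2200 = 1.786 / 0.2200 = 8.118 h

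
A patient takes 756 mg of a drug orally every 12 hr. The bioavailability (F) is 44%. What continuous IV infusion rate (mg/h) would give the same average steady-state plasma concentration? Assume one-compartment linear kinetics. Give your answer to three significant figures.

27.7 mg/h

Equivalent systemic input: infusion rate = F·D/τ.
Rate = 0.44 × 756 / 12 = 27.72 mg/h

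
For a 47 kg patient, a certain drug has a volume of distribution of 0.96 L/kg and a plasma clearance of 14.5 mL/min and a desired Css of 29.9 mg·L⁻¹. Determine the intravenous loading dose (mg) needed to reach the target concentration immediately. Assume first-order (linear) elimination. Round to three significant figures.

1350 mg

Vd(total) = 47 kg × 0.96 L/kg = 45.12 L
LD = Vd × C = 45.12 × 29.90 = 1349 mg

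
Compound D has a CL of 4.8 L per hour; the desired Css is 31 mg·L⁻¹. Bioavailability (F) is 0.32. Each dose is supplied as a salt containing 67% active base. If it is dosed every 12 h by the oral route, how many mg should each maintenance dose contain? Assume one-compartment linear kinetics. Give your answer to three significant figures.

8330 mg

At steady state, dose per interval replaces the amount cleared in that interval: F·S·D/τ = CL·Css.
D = CL × Css × τ / F / S = 4.800 × 31 × 12 / 0.32 / 0.67 = 8328 mg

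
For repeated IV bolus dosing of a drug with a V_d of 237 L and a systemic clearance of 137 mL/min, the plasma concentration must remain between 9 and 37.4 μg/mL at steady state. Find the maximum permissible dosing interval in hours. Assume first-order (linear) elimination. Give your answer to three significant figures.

Convert clearance: 137 mL/min × 60 min/h ÷ 1000 mL/L = 8.220 L/h
k = CL / Vd = 8.220 / 237.0 = 0.03468 h⁻¹
Between IV bolus doses, concentration decays as C = C₀·e^(−kτ), so C_peak/C_trough = e^(kτ).
τ_max = ln(C_peak/C_trough) / k = ln(37.4/9) / 0.03468 = 1.424 / 0.03468 = 41.06 h

41.1 h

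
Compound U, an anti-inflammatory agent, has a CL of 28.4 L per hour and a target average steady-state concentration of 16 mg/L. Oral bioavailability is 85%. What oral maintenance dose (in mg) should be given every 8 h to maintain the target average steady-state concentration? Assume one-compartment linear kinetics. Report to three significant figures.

4280 mg

D = CL × Css × τ / F = 28.40 × 16 × 8 / 0.85 = 4277 mg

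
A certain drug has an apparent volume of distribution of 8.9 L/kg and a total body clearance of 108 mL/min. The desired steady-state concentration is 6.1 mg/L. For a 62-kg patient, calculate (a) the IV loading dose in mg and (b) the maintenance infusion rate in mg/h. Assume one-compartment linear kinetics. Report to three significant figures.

Total Vd = 8.9 × 62 = 551.8 L
Loading dose = Vd × C = 551.8 × 6.1 = 3366 mg
Convert clearance: 108 mL/min × 60 min/h ÷ 1000 mL/L = 6.480 L/h
Infusion rate = 6.480 L/h × 6.1 mg/L = 39.53 mg/h

(a) 3370 mg; (b) 39.5 mg/h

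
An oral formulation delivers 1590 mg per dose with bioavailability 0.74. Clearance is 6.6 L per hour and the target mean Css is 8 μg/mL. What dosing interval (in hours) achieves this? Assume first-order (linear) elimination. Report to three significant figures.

22.3 h

F·D/τ = CL·Css → τ = F·D / (CL·Css).
τ = 0.74 × 1590 / (6.6 × 8) = 22.28 h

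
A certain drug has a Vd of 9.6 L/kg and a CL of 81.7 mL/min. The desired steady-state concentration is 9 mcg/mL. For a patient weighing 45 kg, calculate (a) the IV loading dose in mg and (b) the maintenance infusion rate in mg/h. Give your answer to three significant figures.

(a) 3890 mg; (b) 44.1 mg/h

Vd = 9.6 L/kg × 45 kg = 432.0 L
LD = Vd · C_target = 432.0 × 9 = 3888 mg
CL = 81.7 mL/min = 81.7 × 0.06 = 4.902 L/h
Maintenance: replace elimination → rate = CL × Css = 4.902 × 9 = 44.12 mg/h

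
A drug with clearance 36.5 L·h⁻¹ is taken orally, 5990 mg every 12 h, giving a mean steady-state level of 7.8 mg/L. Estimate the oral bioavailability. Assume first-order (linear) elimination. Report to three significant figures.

F·D/τ = CL·Css at steady state → F = CL·Css·τ / D.
F = 36.5 × 7.8 × 12 / 5990 = 0.570

0.570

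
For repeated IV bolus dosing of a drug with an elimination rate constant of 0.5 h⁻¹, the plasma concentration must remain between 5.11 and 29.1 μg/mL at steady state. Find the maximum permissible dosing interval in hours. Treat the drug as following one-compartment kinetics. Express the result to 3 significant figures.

3.48 h

Between IV bolus doses, concentration decays as C = C₀·e^(−kτ), so C_peak/C_trough = e^(kτ).
τ_max = ln(C_peak/C_trough) / k = ln(29.1/5.11) / 0.5000 = 1.740 / 0.5000 = 3.480 h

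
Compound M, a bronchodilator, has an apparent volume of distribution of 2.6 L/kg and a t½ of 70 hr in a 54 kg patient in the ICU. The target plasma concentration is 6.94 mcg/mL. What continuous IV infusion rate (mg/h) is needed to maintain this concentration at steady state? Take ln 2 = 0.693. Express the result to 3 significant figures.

9.65 mg/h

Vd = 2.6 L/kg × 54 kg = 140.4 L
CL = 0.693 × Vd / t½ = 0.693 × 140.4 / 70 = 1.390 L/h
Infusion rate = CL × Css = 1.390 × 6.94 = 9.647 mg/h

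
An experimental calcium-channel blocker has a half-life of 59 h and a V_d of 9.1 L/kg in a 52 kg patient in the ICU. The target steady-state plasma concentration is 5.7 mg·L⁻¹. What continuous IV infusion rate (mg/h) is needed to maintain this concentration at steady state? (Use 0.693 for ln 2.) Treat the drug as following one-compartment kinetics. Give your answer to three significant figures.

31.7 mg/h

Total Vd = 9.1 × 52 = 473.2 L
CL = 0.693 × Vd / t½ = 0.693 × 473.2 / 59 = 5.558 L/h
Infusion rate = CL × Css = 5.558 × 5.7 = 31.68 mg/h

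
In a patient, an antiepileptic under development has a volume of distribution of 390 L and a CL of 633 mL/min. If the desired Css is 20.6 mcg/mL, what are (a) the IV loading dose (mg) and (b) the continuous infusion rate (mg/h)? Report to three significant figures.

(a) 8030 mg; (b) 782 mg/h

Loading: fill Vd to C_target → 390.0 L × 20.6 mg/L = 8034 mg
Convert clearance: 633 mL/min × 60 min/h ÷ 1000 mL/L = 37.98 L/h
Maintenance infusion rate = CL × Css = 37.98 × 20.6 = 782.4 mg/h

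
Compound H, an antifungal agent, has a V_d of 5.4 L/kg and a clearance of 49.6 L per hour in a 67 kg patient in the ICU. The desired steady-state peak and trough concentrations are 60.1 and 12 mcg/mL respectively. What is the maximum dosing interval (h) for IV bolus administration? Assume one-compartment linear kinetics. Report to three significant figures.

11.8 h

Vd(total) = 67 kg × 5.4 L/kg = 361.8 L
k = CL / Vd = 49.60 / 361.8 = 0.1371 h⁻¹
Between IV bolus doses, concentration decays as C = C₀·e^(−kτ), so C_peak/C_trough = e^(kτ).
τ_max = ln(C_peak/C_trough) / k = ln(60.1/12) / 0.1371 = 1.611 / 0.1371 = 11.75 h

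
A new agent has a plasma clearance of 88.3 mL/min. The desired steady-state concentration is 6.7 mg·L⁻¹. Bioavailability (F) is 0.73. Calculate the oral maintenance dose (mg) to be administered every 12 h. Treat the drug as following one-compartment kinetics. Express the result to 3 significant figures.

584 mg

CL = 88.3 mL/min × 60/1000 = 5.298 L/h
At steady state, dose per interval replaces the amount cleared in that interval: F·D/τ = CL·Css.
D = CL × Css × τ / F = 5.298 × 6.7 × 12 / 0.73 = 583.5 mg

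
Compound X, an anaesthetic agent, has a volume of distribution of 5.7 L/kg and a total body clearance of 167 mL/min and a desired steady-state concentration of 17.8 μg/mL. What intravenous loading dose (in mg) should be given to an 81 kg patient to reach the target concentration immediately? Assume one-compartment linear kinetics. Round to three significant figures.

Total Vd = 5.7 × 81 = 461.7 L
LD = Vd × C = 461.7 × 17.80 = 8218 mg

8220 mg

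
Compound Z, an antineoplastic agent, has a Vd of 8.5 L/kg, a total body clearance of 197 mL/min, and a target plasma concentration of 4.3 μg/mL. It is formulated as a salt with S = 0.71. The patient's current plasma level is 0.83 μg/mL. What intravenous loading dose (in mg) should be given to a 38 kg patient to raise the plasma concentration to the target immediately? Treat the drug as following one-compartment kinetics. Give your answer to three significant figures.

Vd(total) = 38 kg × 8.5 L/kg = 323.0 L
Concentration deficit ΔC = 4.3 − 0.83 = 3.470 mg/L
LD = Vd × ΔC / S = 323.0 × 3.470 / 0.71 = 1579 mg

1580 mg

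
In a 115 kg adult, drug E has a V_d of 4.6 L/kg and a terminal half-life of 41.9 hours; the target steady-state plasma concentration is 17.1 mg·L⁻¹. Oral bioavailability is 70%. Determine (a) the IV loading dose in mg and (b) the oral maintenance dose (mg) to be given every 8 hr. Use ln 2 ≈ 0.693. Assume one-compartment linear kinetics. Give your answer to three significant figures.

(a) 9050 mg; (b) 1710 mg

Total Vd = 4.6 × 115 = 529.0 L
LD = Vd × C = 529.0 × 17.1 = 9046 mg
CL = 0.693 × Vd / t½ = 0.693 × 529.0 / 41.9 = 8.749 L/h
D = CL × Css × τ / F = 8.749 × 17.1 × 8 / 0.7 = 1710 mg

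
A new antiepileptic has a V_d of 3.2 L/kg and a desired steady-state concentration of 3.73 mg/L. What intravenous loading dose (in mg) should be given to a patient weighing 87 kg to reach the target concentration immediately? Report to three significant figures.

Vd(total) = 87 kg × 3.2 L/kg = 278.4 L
LD = Vd × C = 278.4 × 3.730 = 1038 mg

1040 mg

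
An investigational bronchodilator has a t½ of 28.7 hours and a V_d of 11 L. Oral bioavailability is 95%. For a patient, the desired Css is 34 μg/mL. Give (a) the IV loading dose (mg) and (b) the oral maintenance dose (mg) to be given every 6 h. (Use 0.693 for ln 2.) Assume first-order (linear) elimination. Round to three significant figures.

(a) 374 mg; (b) 57.0 mg

LD = Vd × C = 11.00 × 34 = 374.0 mg
CL = 0.693 × Vd / t½ = 0.693 × 11.00 / 28.7 = 0.2656 L/h
D = CL × Css × τ / F = 0.2656 × 34 × 6 / 0.95 = 57.03 mg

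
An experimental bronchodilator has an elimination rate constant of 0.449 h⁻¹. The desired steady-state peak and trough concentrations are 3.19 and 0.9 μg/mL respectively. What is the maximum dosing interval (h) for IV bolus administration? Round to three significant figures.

Between IV bolus doses, concentration decays as C = C₀·e^(−kτ), so C_peak/C_trough = e^(kτ).
τ_max = ln(C_peak/C_trough) / k = ln(3.19/0.9) / 0.4490 = 1.265 / 0.4490 = 2.817 h

2.82 h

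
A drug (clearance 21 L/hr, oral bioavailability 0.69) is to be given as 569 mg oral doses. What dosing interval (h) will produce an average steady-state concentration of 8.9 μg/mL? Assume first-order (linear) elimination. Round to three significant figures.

2.10 h

F·D/τ = CL·Css → τ = F·D / (CL·Css).
τ = 0.69 × 569 / (21 × 8.9) = 2.101 h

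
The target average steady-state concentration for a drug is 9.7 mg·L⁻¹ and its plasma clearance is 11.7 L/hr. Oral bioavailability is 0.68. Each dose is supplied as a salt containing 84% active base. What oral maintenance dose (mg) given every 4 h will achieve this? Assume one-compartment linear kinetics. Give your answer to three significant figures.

D = CL × Css × τ / F / S = 11.70 × 9.7 × 4 / 0.68 / 0.84 = 794.7 mg

795 mg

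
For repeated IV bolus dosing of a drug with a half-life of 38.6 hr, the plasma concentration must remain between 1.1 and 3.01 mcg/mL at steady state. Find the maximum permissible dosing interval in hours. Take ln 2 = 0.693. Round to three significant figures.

k = 0.693 / t½ = 0.693 / 38.6 = 0.01795 h⁻¹
Between IV bolus doses, concentration decays as C = C₀·e^(−kτ), so C_peak/C_trough = e^(kτ).
τ_max = ln(C_peak/C_trough) / k = ln(3.01/1.1) / 0.01795 = 1.007 / 0.01795 = 56.10 h

56.1 h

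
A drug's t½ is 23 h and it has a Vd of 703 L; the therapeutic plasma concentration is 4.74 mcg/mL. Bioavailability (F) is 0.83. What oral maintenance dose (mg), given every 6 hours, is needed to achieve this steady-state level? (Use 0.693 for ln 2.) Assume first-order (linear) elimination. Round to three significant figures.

k = 0.693/23 = 0.03013 h⁻¹, so CL = k·Vd = 0.03013 × 703.0 = 21.18 L/h
D = CL × Css × τ / F = 21.18 × 4.74 × 6 / 0.83 = 725.7 mg

726 mg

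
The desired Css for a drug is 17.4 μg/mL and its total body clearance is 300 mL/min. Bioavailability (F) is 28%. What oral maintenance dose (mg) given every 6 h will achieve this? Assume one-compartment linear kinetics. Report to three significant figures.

CL = 300 mL/min × 60/1000 = 18.00 L/h
D = CL × Css × τ / F = 18.00 × 17.4 × 6 / 0.28 = 6711 mg

6710 mg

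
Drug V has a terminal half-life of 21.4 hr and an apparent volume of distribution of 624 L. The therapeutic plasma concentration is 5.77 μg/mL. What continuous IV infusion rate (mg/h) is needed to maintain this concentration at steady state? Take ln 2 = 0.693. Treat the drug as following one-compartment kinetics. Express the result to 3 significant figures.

117 mg/h

k = 0.693/21.4 = 0.03238 h⁻¹, so CL = k·Vd = 0.03238 × 624.0 = 20.21 L/h
Infusion rate = CL × Css = 20.21 × 5.77 = 116.6 mg/h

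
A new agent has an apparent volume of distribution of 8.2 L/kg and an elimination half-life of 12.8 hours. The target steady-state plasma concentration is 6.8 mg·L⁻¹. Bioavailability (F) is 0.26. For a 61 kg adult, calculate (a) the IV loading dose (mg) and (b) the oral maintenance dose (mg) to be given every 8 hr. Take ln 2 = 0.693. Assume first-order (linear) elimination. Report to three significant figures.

(a) 3400 mg; (b) 5670 mg

Vd = 8.2 L/kg × 61 kg = 500.2 L
LD = Vd × C = 500.2 × 6.8 = 3401 mg
CL = 0.693 × Vd / t½ = 0.693 × 500.2 / 12.8 = 27.08 L/h
D = CL × Css × τ / F = 27.08 × 6.8 × 8 / 0.26 = 5666 mg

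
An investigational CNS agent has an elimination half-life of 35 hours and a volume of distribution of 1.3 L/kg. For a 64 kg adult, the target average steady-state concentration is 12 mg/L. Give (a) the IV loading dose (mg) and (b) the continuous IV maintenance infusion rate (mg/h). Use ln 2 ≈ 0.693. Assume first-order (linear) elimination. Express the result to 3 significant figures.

Vd = 1.3 L/kg × 64 kg = 83.20 L
LD = Vd × C = 83.20 × 12 = 998.4 mg
CL = 0.693 × Vd / t½ = 0.693 × 83.20 / 35 = 1.647 L/h
Infusion rate = CL × Css = 1.647 × 12 = 19.76 mg/h

(a) 998 mg; (b) 19.8 mg/h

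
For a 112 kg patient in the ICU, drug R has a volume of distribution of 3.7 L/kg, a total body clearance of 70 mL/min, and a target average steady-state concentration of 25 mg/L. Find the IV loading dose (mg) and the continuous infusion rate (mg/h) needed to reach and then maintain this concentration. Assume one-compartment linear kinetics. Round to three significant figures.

Total Vd = 3.7 × 112 = 414.4 L
LD = Vd · C_target = 414.4 × 25 = 10360 mg
CL = 70 mL/min × 60/1000 = 4.200 L/h
Maintenance: replace elimination → rate = CL × Css = 4.200 × 25 = 105.0 mg/h

(a) 10400 mg; (b) 105 mg/h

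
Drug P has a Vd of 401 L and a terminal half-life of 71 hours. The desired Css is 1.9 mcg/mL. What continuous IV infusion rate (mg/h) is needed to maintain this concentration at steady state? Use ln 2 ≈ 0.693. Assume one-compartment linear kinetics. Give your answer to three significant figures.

7.44 mg/h

k = 0.693/71 = 0.009761 h⁻¹, so CL = k·Vd = 0.009761 × 401.0 = 3.914 L/h
Infusion rate = CL × Css = 3.914 × 1.9 = 7.437 mg/h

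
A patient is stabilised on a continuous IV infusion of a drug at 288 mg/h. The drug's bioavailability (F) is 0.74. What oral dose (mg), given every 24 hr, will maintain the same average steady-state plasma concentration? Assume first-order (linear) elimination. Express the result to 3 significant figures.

9340 mg

To maintain the same Css, the systemic dosing rate must be unchanged: F·D/τ = infusion rate.
D = rate × τ / F = 288 × 24 / 0.74 = 9341 mg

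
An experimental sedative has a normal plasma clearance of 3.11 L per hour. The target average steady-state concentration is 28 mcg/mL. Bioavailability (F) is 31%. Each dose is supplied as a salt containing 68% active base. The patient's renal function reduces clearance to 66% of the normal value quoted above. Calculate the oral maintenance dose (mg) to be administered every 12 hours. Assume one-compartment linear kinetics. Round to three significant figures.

Patient clearance = 0.66 × 3.110 = 2.053 L/h
D = CL × Css × τ / F / S = 2.053 × 28 × 12 / 0.31 / 0.68 = 3272 mg

3270 mg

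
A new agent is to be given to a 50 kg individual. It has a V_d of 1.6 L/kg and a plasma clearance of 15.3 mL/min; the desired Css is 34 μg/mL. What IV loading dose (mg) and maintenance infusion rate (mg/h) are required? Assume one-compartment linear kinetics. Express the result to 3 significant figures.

Vd = 1.6 L/kg × 50 kg = 80.00 L
Loading: fill Vd to C_target → 80.00 L × 34 mg/L = 2720 mg
CL = 15.3 mL/min = 15.3 × 0.06 = 0.9180 L/h
Maintenance: replace elimination → rate = CL × Css = 0.9180 × 34 = 31.21 mg/h

(a) 2720 mg; (b) 31.2 mg/h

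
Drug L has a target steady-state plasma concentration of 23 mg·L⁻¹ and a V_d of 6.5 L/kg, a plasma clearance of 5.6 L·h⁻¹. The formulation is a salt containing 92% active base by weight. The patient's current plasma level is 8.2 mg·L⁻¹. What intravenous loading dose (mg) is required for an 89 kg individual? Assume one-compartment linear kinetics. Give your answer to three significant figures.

Vd(total) = 89 kg × 6.5 L/kg = 578.5 L
Concentration deficit ΔC = 23 − 8.2 = 14.80 mg/L
LD = Vd × ΔC / S = 578.5 × 14.80 / 0.92 = 9306 mg

9310 mg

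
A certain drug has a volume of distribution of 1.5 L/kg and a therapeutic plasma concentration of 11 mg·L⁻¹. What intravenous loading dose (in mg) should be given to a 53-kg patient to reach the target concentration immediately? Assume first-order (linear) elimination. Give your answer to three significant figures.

Vd = 1.5 L/kg × 53 kg = 79.50 L
LD = Vd × C = 79.50 × 11.00 = 874.5 mg

875 mg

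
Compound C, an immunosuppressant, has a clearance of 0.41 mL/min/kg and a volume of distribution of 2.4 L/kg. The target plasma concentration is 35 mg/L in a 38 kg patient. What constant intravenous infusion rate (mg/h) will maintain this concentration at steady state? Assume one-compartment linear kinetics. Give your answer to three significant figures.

32.7 mg/h

CL = 0.41 mL/min/kg × 38 kg = 15.58 mL/min = 15.58 × 60/1000 = 0.9348 L/h
At steady state, infusion rate equals elimination rate: rate in = CL × Css.
R₀ = 0.9348 × 35 = 32.72 mg/h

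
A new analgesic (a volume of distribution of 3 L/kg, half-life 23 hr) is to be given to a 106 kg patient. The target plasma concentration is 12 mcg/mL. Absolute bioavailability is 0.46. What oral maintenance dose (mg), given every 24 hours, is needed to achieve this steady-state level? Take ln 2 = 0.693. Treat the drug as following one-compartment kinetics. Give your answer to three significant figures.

Vd(total) = 106 kg × 3 L/kg = 318.0 L
CL = ln 2 · Vd / t½ = 0.693 × 318.0 / 23 = 9.581 L/h
D = CL × Css × τ / F = 9.581 × 12 × 24 / 0.46 = 5999 mg

6000 mg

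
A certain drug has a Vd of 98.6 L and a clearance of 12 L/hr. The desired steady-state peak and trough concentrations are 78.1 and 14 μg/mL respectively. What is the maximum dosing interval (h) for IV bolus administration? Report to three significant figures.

k = CL / Vd = 12.00 / 98.60 = 0.1217 h⁻¹
Between IV bolus doses, concentration decays as C = C₀·e^(−kτ), so C_peak/C_trough = e^(kτ).
τ_max = ln(C_peak/C_trough) / k = ln(78.1/14) / 0.1217 = 1.719 / 0.1217 = 14.12 h

14.1 h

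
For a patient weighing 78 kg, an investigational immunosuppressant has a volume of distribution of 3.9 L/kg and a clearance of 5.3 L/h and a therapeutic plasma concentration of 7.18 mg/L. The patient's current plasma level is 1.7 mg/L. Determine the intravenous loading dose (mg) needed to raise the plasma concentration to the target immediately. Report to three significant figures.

1670 mg

Vd = 3.9 L/kg × 78 kg = 304.2 L
Concentration deficit ΔC = 7.18 − 1.7 = 5.480 mg/L
LD = Vd × ΔC = 304.2 × 5.480 = 1667 mg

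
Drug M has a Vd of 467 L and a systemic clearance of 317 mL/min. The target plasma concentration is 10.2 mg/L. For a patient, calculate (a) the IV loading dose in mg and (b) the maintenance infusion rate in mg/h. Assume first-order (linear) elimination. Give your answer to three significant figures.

LD = Vd · C_target = 467.0 × 10.2 = 4763 mg
CL = 317 mL/min = 317 × 0.06 = 19.02 L/h
Infusion rate = 19.02 L/h × 10.2 mg/L = 194.0 mg/h

(a) 4760 mg; (b) 194 mg/h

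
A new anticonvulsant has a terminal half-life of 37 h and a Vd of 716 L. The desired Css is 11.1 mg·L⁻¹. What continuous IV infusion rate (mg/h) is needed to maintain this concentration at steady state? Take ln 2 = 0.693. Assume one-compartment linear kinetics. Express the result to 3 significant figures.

149 mg/h

CL = ln 2 · Vd / t½ = 0.693 × 716.0 / 37 = 13.41 L/h
Infusion rate = CL × Css = 13.41 × 11.1 = 148.9 mg/h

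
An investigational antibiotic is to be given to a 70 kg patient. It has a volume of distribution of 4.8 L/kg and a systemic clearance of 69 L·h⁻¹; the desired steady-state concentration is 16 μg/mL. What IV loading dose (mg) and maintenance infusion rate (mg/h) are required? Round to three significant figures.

(a) 5380 mg; (b) 1100 mg/h

Vd = 4.8 L/kg × 70 kg = 336.0 L
Loading dose = Vd × C = 336.0 × 16 = 5376 mg
Maintenance: replace elimination → rate = CL × Css = 69.00 × 16 = 1104 mg/h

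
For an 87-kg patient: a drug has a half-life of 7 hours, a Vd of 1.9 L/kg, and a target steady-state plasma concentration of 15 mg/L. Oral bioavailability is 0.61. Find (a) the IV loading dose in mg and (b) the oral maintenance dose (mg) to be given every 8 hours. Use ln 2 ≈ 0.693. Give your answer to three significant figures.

(a) 2480 mg; (b) 3220 mg

Vd(total) = 87 kg × 1.9 L/kg = 165.3 L
LD = Vd × C = 165.3 × 15 = 2480 mg
CL = 0.693 × Vd / t½ = 0.693 × 165.3 / 7 = 16.36 L/h
D = CL × Css × τ / F = 16.36 × 15 × 8 / 0.61 = 3218 mg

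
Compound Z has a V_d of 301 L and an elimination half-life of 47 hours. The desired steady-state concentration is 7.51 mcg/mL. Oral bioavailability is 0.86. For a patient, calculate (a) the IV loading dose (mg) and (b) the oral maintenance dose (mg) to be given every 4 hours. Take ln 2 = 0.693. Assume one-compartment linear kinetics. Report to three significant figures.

LD = Vd × C = 301.0 × 7.51 = 2261 mg
CL = 0.693 × Vd / t½ = 0.693 × 301.0 / 47 = 4.438 L/h
D = CL × Css × τ / F = 4.438 × 7.51 × 4 / 0.86 = 155.0 mg

(a) 2260 mg; (b) 155 mg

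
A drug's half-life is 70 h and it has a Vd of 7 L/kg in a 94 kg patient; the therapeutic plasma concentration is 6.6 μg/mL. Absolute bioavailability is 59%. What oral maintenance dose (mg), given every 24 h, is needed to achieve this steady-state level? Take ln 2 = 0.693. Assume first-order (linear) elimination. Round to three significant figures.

Vd = 7 L/kg × 94 kg = 658.0 L
k = 0.693/70 = 0.009900 h⁻¹, so CL = k·Vd = 0.009900 × 658.0 = 6.514 L/h
D = CL × Css × τ / F = 6.514 × 6.6 × 24 / 0.59 = 1749 mg

1750 mg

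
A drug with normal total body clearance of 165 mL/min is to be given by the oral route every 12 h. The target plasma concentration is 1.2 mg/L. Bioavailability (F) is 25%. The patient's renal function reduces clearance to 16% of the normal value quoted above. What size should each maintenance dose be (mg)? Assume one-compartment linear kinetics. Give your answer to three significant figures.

91.2 mg

CL = 165 mL/min × 60/1000 = 9.900 L/h
Patient clearance = 0.16 × 9.900 = 1.584 L/h
D = CL × Css × τ / F = 1.584 × 1.2 × 12 / 0.25 = 91.24 mg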